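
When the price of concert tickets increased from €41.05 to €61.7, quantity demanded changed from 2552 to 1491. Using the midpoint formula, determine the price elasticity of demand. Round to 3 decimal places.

%ΔQ = (1491 − 2552)/[(2552 + 1491)/2] = -1061/2021.5 ≈ -0.5249.
%Δp = (61.7 − 41.05)/[(41.05 + 61.7)/2] = 20.65/51.375 ≈ 0.4019.
Arc elasticity E = %ΔQ/%Δp ≈ -0.5249/0.4019 ≈ -1.306.
|E| > 1: demand is elastic over this range.

-1.306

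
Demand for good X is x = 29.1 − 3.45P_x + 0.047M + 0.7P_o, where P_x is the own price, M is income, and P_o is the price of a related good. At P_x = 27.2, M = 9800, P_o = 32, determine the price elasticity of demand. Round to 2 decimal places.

-0.22

Evaluating quantity at (P_x, M, P_o) gives x = 29.1 − 3.45(27.2) + 0.047(9800) + 0.7(32) = 29.1 − 93.84 + 460.6 + 22.4 = 418.26.
∂x/∂P_x = −3.45, so E_p = (−3.45)·(27.2/418.26) ≈ -0.22.
|E_p| < 1: demand is inelastic.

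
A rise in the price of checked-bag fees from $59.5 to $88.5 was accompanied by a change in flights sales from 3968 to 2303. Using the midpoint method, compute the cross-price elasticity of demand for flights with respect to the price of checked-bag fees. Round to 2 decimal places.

-1.36

%ΔQ_x = (2303 − 3968)/[(3968+2303)/2] = -1665/3135.5 ≈ -0.5310.
%ΔP_y = (88.5 − 59.5)/[(59.5+88.5)/2] ≈ 0.3919.
E_xy = -0.5310/0.3919 ≈ -1.36.
E_xy < 0, so flights and checked-bag fees are complements.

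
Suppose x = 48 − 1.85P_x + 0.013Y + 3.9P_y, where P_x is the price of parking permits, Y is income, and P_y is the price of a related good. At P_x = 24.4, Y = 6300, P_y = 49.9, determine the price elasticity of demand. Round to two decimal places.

x = 48 − 1.85(24.4) + 0.013(6300) + 3.9(49.9) = 48 − 45.14 + 81.9 + 194.61 = 279.37.
∂x/∂P_x = −1.85, so E_p = (−1.85)·(24.4/279.37) ≈ -0.16.
|E_p| < 1: demand is inelastic.

-0.16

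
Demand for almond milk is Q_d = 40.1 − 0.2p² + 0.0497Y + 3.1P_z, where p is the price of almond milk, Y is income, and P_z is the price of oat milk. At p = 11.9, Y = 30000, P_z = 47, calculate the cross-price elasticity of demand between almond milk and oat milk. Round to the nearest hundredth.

Evaluating quantity at (p, Y, P_z) gives Q_d = 40.1 − 0.2(11.9)² + 0.0497(30000) + 3.1(47) = 40.1 − 28.322 + 1491 + 145.7 = 1648.478.
∂Q_d/∂P_z = +3.1, so E_xy = 3.1·(47/1648.478) ≈ 0.09.
E_xy > 0: the goods are substitutes.

0.09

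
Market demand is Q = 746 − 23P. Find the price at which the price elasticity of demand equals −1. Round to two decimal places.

For linear demand Q = a − bP, E = −bP/(a − bP). |E| = 1 ⇒ bP = a − bP ⇒ P = a/(2b).
P = 746/(2·23) ≈ 16.22.

16.22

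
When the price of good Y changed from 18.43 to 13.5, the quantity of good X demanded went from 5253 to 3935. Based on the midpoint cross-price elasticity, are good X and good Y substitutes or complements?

%ΔQ_x = (3935 − 5253)/[(5253+3935)/2] = -1318/4594 ≈ -0.2869.
%ΔP_y = (13.5 − 18.43)/[(18.43+13.5)/2] ≈ -0.3088.
E_xy = -0.2869/-0.3088 ≈ 0.929.
E_xy > 0, so the goods are substitutes.

substitutes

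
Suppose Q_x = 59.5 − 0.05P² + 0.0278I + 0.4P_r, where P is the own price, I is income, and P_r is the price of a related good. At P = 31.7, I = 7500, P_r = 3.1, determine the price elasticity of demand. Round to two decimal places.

Evaluating quantity at (P, I, P_r) gives Q_x = 59.5 − 0.05(31.7)² + 0.0278(7500) + 0.4(3.1) = 59.5 − 50.2445 + 208.5 + 1.24 = 218.9955.
∂Q_x/∂P = −2·0.05·P = -3.17, so E_p = -3.17·(31.7/218.9955) ≈ -0.46.
|E_p| < 1: demand is inelastic.

-0.46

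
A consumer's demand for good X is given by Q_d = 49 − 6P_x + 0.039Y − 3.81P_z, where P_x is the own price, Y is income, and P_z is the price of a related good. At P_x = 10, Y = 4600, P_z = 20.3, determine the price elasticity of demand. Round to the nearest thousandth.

At the given point, Q_d = 49 − 6(10) + 0.039(4600) − 3.81(20.3) = 49 − 60 + 179.4 − 77.343 = 91.057.
∂Q_d/∂P_x = −6, so E_p = (−6)·(10/91.057) ≈ -0.659.
|E_p| < 1: demand is inelastic.

-0.659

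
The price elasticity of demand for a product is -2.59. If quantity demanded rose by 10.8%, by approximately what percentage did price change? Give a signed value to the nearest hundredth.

%ΔQ ≈ E × %ΔP ⇒ %ΔP = %ΔQ / E = (10.8%)/(-2.59) ≈ -4.17%.

-4.17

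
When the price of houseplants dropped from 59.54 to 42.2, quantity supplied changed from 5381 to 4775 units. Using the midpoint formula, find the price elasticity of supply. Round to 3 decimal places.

%ΔQ = (4775 − 5381)/[(5381 + 4775)/2] = -606/5078 ≈ -0.1193.
%ΔP = (42.2 − 59.54)/[(59.54 + 42.2)/2] = -17.34/50.87 ≈ -0.3409.
Arc elasticity E = %ΔQ/%ΔP ≈ -0.1193/-0.3409 ≈ 0.350.
|E| < 1: supply is inelastic over this range.

0.350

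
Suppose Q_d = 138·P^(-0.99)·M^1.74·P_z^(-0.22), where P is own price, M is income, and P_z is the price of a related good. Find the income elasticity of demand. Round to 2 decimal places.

For a Cobb–Douglas (constant-elasticity) form Q_d = A·M^α·…, the elasticity with respect to M equals the exponent α at every point.
Here the exponent on M is 1.74, so the income elasticity of demand is 1.74.

1.74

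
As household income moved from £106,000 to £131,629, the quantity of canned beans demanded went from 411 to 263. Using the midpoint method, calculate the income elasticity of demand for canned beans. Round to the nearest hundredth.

-2.04

%ΔQ = (263 − 411)/[(411+263)/2] = -148/337 ≈ -0.4392.
%ΔY = (131,629 − 106,000)/[(106,000+131,629)/2] = 25629/118814.5 ≈ 0.2157.
E_I = %ΔQ/%ΔY ≈ -2.04.
E_I < 0: inferior good.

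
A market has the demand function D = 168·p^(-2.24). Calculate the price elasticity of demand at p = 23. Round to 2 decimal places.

-2.24

For a Cobb–Douglas (constant-elasticity) form D = A·p^α·…, the elasticity with respect to p equals the exponent α at every point.
Here the exponent on p is -2.24, so the price elasticity of demand is -2.24.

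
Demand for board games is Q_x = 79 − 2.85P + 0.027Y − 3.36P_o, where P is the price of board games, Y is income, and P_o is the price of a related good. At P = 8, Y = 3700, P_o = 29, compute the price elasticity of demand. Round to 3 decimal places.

Q_x = 79 − 2.85(8) + 0.027(3700) − 3.36(29) = 79 − 22.8 + 99.9 − 97.44 = 58.66.
∂Q_x/∂P = −2.85, so E_p = (−2.85)·(8/58.66) ≈ -0.389.
|E_p| < 1: demand is inelastic.

-0.389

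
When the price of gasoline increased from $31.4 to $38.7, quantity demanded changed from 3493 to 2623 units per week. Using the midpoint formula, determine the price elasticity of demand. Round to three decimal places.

-1.366

%Δq = (2623 − 3493)/[(3493 + 2623)/2] = -870/3058 ≈ -0.2845.
%ΔP = (38.7 − 31.4)/[(31.4 + 38.7)/2] = 7.3/35.05 ≈ 0.2083.
Arc elasticity E = %Δq/%ΔP ≈ -0.2845/0.2083 ≈ -1.366.
|E| > 1: demand is elastic over this range.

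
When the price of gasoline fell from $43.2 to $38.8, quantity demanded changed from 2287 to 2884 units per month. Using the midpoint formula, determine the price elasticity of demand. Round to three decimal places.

-2.152

%ΔQ = (2884 − 2287)/[(2287 + 2884)/2] = 597/2585.5 ≈ 0.2309.
%ΔP = (38.8 − 43.2)/[(43.2 + 38.8)/2] = -4.4/41 ≈ -0.1073.
Arc elasticity E = %ΔQ/%ΔP ≈ 0.2309/-0.1073 ≈ -2.152.
|E| > 1: demand is elastic over this range.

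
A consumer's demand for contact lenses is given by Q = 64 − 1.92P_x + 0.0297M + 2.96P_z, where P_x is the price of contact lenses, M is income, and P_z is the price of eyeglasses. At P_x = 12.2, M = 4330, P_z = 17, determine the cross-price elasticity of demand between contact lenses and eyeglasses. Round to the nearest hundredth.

Q = 64 − 1.92(12.2) + 0.0297(4330) + 2.96(17) = 64 − 23.424 + 128.601 + 50.32 = 219.497.
∂Q/∂P_z = +2.96, so E_xy = 2.96·(17/219.497) ≈ 0.23.
E_xy > 0: the goods are substitutes.

0.23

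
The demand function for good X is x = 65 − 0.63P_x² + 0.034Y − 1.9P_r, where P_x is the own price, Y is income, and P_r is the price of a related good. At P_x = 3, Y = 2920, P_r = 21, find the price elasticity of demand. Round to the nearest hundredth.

Evaluating quantity at (P_x, Y, P_r) gives x = 65 − 0.63(3)² + 0.034(2920) − 1.9(21) = 65 − 5.67 + 99.28 − 39.9 = 118.71.
∂x/∂P_x = −2·0.63·P_x = -3.78, so E_p = -3.78·(3/118.71) ≈ -0.10.
|E_p| < 1: demand is inelastic.

-0.10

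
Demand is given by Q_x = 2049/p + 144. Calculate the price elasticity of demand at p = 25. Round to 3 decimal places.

At p = 25, Q_x = 225.96.
dQ_x/dp = −2049/p² = −3.2784.
Point elasticity E = (dQ_x/dp)·(p/Q_x) = -3.2784 × 25/225.96 ≈ -0.363.
|E| < 1, so demand is inelastic at this price.

-0.363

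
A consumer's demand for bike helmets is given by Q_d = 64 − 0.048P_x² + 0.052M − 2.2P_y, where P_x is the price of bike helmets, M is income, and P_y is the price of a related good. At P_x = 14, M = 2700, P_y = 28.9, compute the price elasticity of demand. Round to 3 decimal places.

Evaluating quantity at (P_x, M, P_y) gives Q_d = 64 − 0.048(14)² + 0.052(2700) − 2.2(28.9) = 64 − 9.408 + 140.4 − 63.58 = 131.412.
∂Q_d/∂P_x = −2·0.048·P_x = -1.344, so E_p = -1.344·(14/131.412) ≈ -0.143.
|E_p| < 1: demand is inelastic.

-0.143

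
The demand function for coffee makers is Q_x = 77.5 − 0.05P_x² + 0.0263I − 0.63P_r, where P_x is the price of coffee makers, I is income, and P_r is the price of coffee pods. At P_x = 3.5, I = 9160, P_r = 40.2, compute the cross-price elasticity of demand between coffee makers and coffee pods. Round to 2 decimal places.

-0.09

Evaluating quantity at (P_x, I, P_r) gives Q_x = 77.5 − 0.05(3.5)² + 0.0263(9160) − 0.63(40.2) = 77.5 − 0.6125 + 240.908 − 25.326 = 292.4695.
∂Q_x/∂P_r = −0.63, so E_xy = -0.63·(40.2/292.4695) ≈ -0.09.
E_xy < 0: the goods are complements.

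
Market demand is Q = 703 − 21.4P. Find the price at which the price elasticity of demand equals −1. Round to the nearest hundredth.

16.43

For linear demand Q = a − bP, E = −bP/(a − bP). |E| = 1 ⇒ bP = a − bP ⇒ P = a/(2b).
P = 703/(2·21.4) ≈ 16.43.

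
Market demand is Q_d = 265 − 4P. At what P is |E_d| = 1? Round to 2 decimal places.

33.13

For linear demand Q_d = a − bP, E = −bP/(a − bP). |E| = 1 ⇒ bP = a − bP ⇒ P = a/(2b).
P = 265/(2·4) ≈ 33.13.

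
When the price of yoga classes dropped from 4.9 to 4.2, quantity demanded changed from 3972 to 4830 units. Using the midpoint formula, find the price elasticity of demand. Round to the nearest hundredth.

%ΔQ = (4830 − 3972)/[(3972 + 4830)/2] = 858/4401 ≈ 0.1950.
%Δp = (4.2 − 4.9)/[(4.9 + 4.2)/2] = -0.7/4.55 ≈ -0.1538.
Arc elasticity E = %ΔQ/%Δp ≈ 0.1950/-0.1538 ≈ -1.27.
|E| > 1: demand is elastic over this range.

-1.27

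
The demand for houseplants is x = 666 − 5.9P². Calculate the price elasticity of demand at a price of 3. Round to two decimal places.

-0.17

At P = 3, x = 612.9.
dx/dP = −2·5.9·P = −35.4.
Point elasticity E = (dx/dP)·(P/x) = -35.4 × 3/612.9 ≈ -0.17.
|E| < 1, so demand is inelastic at this price.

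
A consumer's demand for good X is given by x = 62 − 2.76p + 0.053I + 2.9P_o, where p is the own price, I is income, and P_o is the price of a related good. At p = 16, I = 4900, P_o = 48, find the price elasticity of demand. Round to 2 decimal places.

-0.11

At the given point, x = 62 − 2.76(16) + 0.053(4900) + 2.9(48) = 62 − 44.16 + 259.7 + 139.2 = 416.74.
∂x/∂p = −2.76, so E_p = (−2.76)·(16/416.74) ≈ -0.11.
|E_p| < 1: demand is inelastic.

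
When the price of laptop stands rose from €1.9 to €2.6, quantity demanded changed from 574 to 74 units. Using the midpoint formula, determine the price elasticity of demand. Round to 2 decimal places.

-4.96

%ΔQ = (74 − 574)/[(574 + 74)/2] = -500/324 ≈ -1.5432.
%ΔP = (2.6 − 1.9)/[(1.9 + 2.6)/2] = 0.7/2.25 ≈ 0.3111.
Arc elasticity E = %ΔQ/%ΔP ≈ -1.5432/0.3111 ≈ -4.96.
|E| > 1: demand is elastic over this range.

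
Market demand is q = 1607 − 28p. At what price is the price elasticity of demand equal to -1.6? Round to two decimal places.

35.32

Set −bp/(a − bp) = −1.6 ⇒ bp = 1.6(a − bp) ⇒ bp(1+1.6) = 1.6·a.
p = 1.6·1607/(28·2.6) ≈ 35.32.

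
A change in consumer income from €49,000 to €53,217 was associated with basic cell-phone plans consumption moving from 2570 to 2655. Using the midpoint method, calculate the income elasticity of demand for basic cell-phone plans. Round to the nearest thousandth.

0.394

%ΔQ = (2655 − 2570)/[(2570+2655)/2] = 85/2612.5 ≈ 0.0325.
%ΔY = (53,217 − 49,000)/[(49,000+53,217)/2] = 4217/51108.5 ≈ 0.0825.
E_I = %ΔQ/%ΔY ≈ 0.394.
E_I ∈ (0,1): normal good (necessity).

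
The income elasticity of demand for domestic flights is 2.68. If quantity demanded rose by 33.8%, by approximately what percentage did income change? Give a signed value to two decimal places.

12.61

%ΔQ ≈ E × %ΔI ⇒ %ΔI = %ΔQ / E = (33.8%)/(2.68) ≈ 12.61%.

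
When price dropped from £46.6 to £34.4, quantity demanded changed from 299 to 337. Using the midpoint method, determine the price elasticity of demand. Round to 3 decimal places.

%Δq = (337 − 299)/[(299 + 337)/2] = 38/318 ≈ 0.1195.
%Δp = (34.4 − 46.6)/[(46.6 + 34.4)/2] = -12.2/40.5 ≈ -0.3012.
Arc elasticity E = %Δq/%Δp ≈ 0.1195/-0.3012 ≈ -0.397.
|E| < 1: demand is inelastic over this range.

-0.397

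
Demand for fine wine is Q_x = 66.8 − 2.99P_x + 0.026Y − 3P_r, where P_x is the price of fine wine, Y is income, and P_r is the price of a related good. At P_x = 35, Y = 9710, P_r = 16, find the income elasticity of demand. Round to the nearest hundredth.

At the given point, Q_x = 66.8 − 2.99(35) + 0.026(9710) − 3(16) = 66.8 − 104.65 + 252.46 − 48 = 166.61.
∂Q_x/∂Y = +0.026, so E_I = 0.026·(9710/166.61) ≈ 1.52.
E_I > 1: normal good (luxury).

1.52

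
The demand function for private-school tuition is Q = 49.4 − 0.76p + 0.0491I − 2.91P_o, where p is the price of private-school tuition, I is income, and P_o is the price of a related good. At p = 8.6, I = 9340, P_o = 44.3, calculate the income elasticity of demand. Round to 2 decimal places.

At the given point, Q = 49.4 − 0.76(8.6) + 0.0491(9340) − 2.91(44.3) = 49.4 − 6.536 + 458.594 − 128.913 = 372.545.
∂Q/∂I = +0.0491, so E_I = 0.0491·(9340/372.545) ≈ 1.23.
E_I > 1: normal good (luxury).

1.23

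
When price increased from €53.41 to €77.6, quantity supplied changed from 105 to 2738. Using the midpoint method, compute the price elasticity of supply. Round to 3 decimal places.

%ΔQ = (2738 − 105)/[(105 + 2738)/2] = 2633/1421.5 ≈ 1.8523.
%Δp = (77.6 − 53.41)/[(53.41 + 77.6)/2] = 24.19/65.505 ≈ 0.3693.
Arc elasticity E = %ΔQ/%Δp ≈ 1.8523/0.3693 ≈ 5.016.
|E| > 1: supply is elastic over this range.

5.016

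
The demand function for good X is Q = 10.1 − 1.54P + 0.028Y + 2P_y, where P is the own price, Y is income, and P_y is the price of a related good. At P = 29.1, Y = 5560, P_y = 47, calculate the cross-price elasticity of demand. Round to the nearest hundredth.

0.44

Evaluating quantity at (P, Y, P_y) gives Q = 10.1 − 1.54(29.1) + 0.028(5560) + 2(47) = 10.1 − 44.814 + 155.68 + 94 = 214.966.
∂Q/∂P_y = +2, so E_xy = 2·(47/214.966) ≈ 0.44.
E_xy > 0: the goods are substitutes.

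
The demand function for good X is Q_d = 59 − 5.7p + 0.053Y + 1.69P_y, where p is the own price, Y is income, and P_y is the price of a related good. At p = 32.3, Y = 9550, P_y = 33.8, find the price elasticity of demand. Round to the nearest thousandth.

-0.420

At the given point, Q_d = 59 − 5.7(32.3) + 0.053(9550) + 1.69(33.8) = 59 − 184.11 + 506.15 + 57.122 = 438.162.
∂Q_d/∂p = −5.7, so E_p = (−5.7)·(32.3/438.162) ≈ -0.420.
|E_p| < 1: demand is inelastic.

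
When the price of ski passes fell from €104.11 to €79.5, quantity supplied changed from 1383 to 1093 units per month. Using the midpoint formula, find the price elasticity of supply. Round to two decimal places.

%ΔQ = (1093 − 1383)/[(1383 + 1093)/2] = -290/1238 ≈ -0.2342.
%Δp = (79.5 − 104.11)/[(104.11 + 79.5)/2] = -24.61/91.805 ≈ -0.2681.
Arc elasticity E = %ΔQ/%Δp ≈ -0.2342/-0.2681 ≈ 0.87.
|E| < 1: supply is inelastic over this range.

0.87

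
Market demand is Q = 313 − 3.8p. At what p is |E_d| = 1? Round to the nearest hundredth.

41.18

For linear demand Q = a − bp, E = −bp/(a − bp). |E| = 1 ⇒ bp = a − bp ⇒ p = a/(2b).
p = 313/(2·3.8) ≈ 41.18.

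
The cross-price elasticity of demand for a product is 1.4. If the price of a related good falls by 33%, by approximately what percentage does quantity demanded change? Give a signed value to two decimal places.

-46.20

%ΔQ ≈ E × %ΔP_y = (1.4) × (-33%) = -46.20%.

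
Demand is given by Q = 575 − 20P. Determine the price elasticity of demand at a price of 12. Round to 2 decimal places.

-0.72

At P = 12, Q = 335.
dQ/dP = −20.
Point elasticity E = (dQ/dP)·(P/Q) = -20 × 12/335 ≈ -0.72.
|E| < 1, so demand is inelastic at this price.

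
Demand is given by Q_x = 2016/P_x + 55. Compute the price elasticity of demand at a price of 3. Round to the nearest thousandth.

-0.924

At P_x = 3, Q_x = 727.
dQ_x/dP_x = −2016/P_x² = −224.
Point elasticity E = (dQ_x/dP_x)·(P_x/Q_x) = -224 × 3/727 ≈ -0.924.
|E| < 1, so demand is inelastic at this price.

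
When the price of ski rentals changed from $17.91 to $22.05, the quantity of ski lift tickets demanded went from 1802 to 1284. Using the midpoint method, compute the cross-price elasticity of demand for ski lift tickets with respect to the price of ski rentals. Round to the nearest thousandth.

-1.620

%ΔQ_x = (1284 − 1802)/[(1802+1284)/2] = -518/1543 ≈ -0.3357.
%ΔP_y = (22.05 − 17.91)/[(17.91+22.05)/2] ≈ 0.2072.
E_xy = -0.3357/0.2072 ≈ -1.620.
E_xy < 0, so ski lift tickets and ski rentals are complements.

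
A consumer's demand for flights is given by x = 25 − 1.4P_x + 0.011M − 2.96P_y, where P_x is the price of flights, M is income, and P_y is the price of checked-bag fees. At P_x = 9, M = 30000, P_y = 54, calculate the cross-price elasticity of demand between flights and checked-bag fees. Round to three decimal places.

Substituting, x = 25 − 1.4(9) + 0.011(30000) − 2.96(54) = 25 − 12.6 + 330 − 159.84 = 182.56.
∂x/∂P_y = −2.96, so E_xy = -2.96·(54/182.56) ≈ -0.876.
E_xy < 0: the goods are complements.

-0.876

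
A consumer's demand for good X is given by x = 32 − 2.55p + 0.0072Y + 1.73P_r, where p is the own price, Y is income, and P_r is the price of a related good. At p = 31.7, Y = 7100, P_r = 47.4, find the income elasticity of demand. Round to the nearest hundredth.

Substituting, x = 32 − 2.55(31.7) + 0.0072(7100) + 1.73(47.4) = 32 − 80.835 + 51.12 + 82.002 = 84.287.
∂x/∂Y = +0.0072, so E_I = 0.0072·(7100/84.287) ≈ 0.61.
E_I ∈ (0,1): normal good (necessity).

0.61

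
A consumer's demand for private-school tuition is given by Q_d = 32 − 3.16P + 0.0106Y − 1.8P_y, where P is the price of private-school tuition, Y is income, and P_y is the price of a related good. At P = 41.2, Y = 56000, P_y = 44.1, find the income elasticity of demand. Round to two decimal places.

1.43

First evaluate Q_d: 32 − 3.16(41.2) + 0.0106(56000) − 1.8(44.1) = 32 − 130.192 + 593.6 − 79.38 = 416.028.
∂Q_d/∂Y = +0.0106, so E_I = 0.0106·(56000/416.028) ≈ 1.43.
E_I > 1: normal good (luxury).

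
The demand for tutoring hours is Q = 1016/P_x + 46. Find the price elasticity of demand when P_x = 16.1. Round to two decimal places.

-0.58

At P_x = 16.1, Q = 109.1056.
dQ/dP_x = −1016/P_x² = −3.9196.
Point elasticity E = (dQ/dP_x)·(P_x/Q) = -3.9196 × 16.1/109.1056 ≈ -0.58.
|E| < 1, so demand is inelastic at this price.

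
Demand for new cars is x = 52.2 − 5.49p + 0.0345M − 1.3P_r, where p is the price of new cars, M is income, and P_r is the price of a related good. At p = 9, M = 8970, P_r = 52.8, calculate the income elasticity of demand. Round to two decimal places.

At the given point, x = 52.2 − 5.49(9) + 0.0345(8970) − 1.3(52.8) = 52.2 − 49.41 + 309.465 − 68.64 = 243.615.
∂x/∂M = +0.0345, so E_I = 0.0345·(8970/243.615) ≈ 1.27.
E_I > 1: normal good (luxury).

1.27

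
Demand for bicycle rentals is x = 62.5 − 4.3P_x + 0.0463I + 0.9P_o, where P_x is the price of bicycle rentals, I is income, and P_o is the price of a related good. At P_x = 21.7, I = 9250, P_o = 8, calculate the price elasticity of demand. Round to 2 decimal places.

Substituting, x = 62.5 − 4.3(21.7) + 0.0463(9250) + 0.9(8) = 62.5 − 93.31 + 428.275 + 7.2 = 404.665.
∂x/∂P_x = −4.3, so E_p = (−4.3)·(21.7/404.665) ≈ -0.23.
|E_p| < 1: demand is inelastic.

-0.23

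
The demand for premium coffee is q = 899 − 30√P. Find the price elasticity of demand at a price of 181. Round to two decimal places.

At P = 181, q = 495.3913.
dq/dP = −30/(2√P) = −30/(2·13.4536).
Point elasticity E = (dq/dP)·(P/q) = -1.1149 × 181/495.3913 ≈ -0.41.
|E| < 1, so demand is inelastic at this price.

-0.41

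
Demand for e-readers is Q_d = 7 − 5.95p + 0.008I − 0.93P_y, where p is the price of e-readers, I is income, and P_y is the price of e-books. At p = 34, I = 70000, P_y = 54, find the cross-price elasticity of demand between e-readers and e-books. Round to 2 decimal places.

-0.16

At the given point, Q_d = 7 − 5.95(34) + 0.008(70000) − 0.93(54) = 7 − 202.3 + 560 − 50.22 = 314.48.
∂Q_d/∂P_y = −0.93, so E_xy = -0.93·(54/314.48) ≈ -0.16.
E_xy < 0: the goods are complements.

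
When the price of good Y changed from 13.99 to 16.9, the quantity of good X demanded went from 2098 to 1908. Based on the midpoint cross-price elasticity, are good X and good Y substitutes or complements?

complements

%ΔQ_x = (1908 − 2098)/[(2098+1908)/2] = -190/2003 ≈ -0.0949.
%ΔP_y = (16.9 − 13.99)/[(13.99+16.9)/2] ≈ 0.1884.
E_xy = -0.0949/0.1884 ≈ -0.503.
E_xy < 0, so the goods are complements.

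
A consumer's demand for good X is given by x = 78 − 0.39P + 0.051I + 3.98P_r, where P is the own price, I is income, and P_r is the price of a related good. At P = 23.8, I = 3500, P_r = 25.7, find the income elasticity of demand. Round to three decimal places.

x = 78 − 0.39(23.8) + 0.051(3500) + 3.98(25.7) = 78 − 9.282 + 178.5 + 102.286 = 349.504.
∂x/∂I = +0.051, so E_I = 0.051·(3500/349.504) ≈ 0.511.
E_I ∈ (0,1): normal good (necessity).

0.511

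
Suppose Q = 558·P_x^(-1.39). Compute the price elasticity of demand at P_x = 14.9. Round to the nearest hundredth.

For a Cobb–Douglas (constant-elasticity) form Q = A·P_x^α·…, the elasticity with respect to P_x equals the exponent α at every point.
Here the exponent on P_x is -1.39, so the price elasticity of demand is -1.39.

-1.39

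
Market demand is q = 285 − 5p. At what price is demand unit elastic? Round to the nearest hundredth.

28.50

For linear demand q = a − bp, E = −bp/(a − bp). |E| = 1 ⇒ bp = a − bp ⇒ p = a/(2b).
p = 285/(2·5) = 28.50.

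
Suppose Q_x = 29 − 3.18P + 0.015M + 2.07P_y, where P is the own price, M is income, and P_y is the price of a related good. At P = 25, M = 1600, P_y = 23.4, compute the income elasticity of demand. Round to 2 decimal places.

At the given point, Q_x = 29 − 3.18(25) + 0.015(1600) + 2.07(23.4) = 29 − 79.5 + 24 + 48.438 = 21.938.
∂Q_x/∂M = +0.015, so E_I = 0.015·(1600/21.938) ≈ 1.09.
E_I > 1: normal good (luxury).

1.09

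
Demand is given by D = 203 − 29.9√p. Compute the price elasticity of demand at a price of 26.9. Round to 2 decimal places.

-1.62

At p = 26.9, D = 47.923.
dD/dp = −29.9/(2√p) = −29.9/(2·5.1865).
Point elasticity E = (dD/dp)·(p/D) = -2.8825 × 26.9/47.923 ≈ -1.62.
|E| > 1, so demand is elastic at this price.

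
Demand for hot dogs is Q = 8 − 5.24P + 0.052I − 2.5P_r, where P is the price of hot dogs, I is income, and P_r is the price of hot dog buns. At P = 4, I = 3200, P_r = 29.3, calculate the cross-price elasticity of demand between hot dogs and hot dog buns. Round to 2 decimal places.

-0.91

At the given point, Q = 8 − 5.24(4) + 0.052(3200) − 2.5(29.3) = 8 − 20.96 + 166.4 − 73.25 = 80.19.
∂Q/∂P_r = −2.5, so E_xy = -2.5·(29.3/80.19) ≈ -0.91.
E_xy < 0: the goods are complements.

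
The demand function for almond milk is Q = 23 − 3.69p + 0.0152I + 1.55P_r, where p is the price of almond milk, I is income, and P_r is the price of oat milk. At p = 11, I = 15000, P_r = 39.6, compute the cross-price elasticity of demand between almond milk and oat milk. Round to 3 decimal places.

Substituting, Q = 23 − 3.69(11) + 0.0152(15000) + 1.55(39.6) = 23 − 40.59 + 228 + 61.38 = 271.79.
∂Q/∂P_r = +1.55, so E_xy = 1.55·(39.6/271.79) ≈ 0.226.
E_xy > 0: the goods are substitutes.

0.226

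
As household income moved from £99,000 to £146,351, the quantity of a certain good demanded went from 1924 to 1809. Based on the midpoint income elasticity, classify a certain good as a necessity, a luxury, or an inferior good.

%ΔQ = (1809 − 1924)/[(1924+1809)/2] = -115/1866.5 ≈ -0.0616.
%ΔI = (146,351 − 99,000)/[(99,000+146,351)/2] = 47351/122675.5 ≈ 0.3860.
E_I = %ΔQ/%ΔI ≈ -0.160.
E_I < 0: inferior good.

inferior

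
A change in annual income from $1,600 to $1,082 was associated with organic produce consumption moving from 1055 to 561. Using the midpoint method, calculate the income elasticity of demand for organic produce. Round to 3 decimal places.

1.583

%ΔQ = (561 − 1055)/[(1055+561)/2] = -494/808 ≈ -0.6114.
%ΔM = (1,082 − 1,600)/[(1,600+1,082)/2] = -518/1341 ≈ -0.3863.
E_I = %ΔQ/%ΔM ≈ 1.583.
E_I > 1: normal good (luxury).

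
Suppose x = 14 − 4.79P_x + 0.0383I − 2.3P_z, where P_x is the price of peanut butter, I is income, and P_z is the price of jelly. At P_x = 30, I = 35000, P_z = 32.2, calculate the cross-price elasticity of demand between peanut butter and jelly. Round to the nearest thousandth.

First evaluate x: 14 − 4.79(30) + 0.0383(35000) − 2.3(32.2) = 14 − 143.7 + 1340.5 − 74.06 = 1136.74.
∂x/∂P_z = −2.3, so E_xy = -2.3·(32.2/1136.74) ≈ -0.065.
E_xy < 0: the goods are complements.

-0.065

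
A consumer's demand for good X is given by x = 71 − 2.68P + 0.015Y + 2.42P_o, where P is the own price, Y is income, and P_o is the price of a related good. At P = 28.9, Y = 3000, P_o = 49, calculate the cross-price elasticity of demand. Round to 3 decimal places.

Evaluating quantity at (P, Y, P_o) gives x = 71 − 2.68(28.9) + 0.015(3000) + 2.42(49) = 71 − 77.452 + 45 + 118.58 = 157.128.
∂x/∂P_o = +2.42, so E_xy = 2.42·(49/157.128) ≈ 0.755.
E_xy > 0: the goods are substitutes.

0.755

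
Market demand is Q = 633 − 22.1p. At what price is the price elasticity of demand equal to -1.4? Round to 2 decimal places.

16.71

Set −bp/(a − bp) = −1.4 ⇒ bp = 1.4(a − bp) ⇒ bp(1+1.4) = 1.4·a.
p = 1.4·633/(22.1·2.4) ≈ 16.71.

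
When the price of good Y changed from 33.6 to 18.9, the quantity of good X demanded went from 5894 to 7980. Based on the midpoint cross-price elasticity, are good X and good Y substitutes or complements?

%ΔQ_x = (7980 − 5894)/[(5894+7980)/2] = 2086/6937 ≈ 0.3007.
%ΔP_y = (18.9 − 33.6)/[(33.6+18.9)/2] ≈ -0.5600.
E_xy = 0.3007/-0.5600 ≈ -0.537.
E_xy < 0, so the goods are complements.

complements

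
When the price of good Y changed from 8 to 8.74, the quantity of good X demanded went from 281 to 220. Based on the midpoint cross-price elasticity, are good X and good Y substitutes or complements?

complements

%ΔQ_x = (220 − 281)/[(281+220)/2] = -61/250.5 ≈ -0.2435.
%ΔP_y = (8.74 − 8)/[(8+8.74)/2] ≈ 0.0884.
E_xy = -0.2435/0.0884 ≈ -2.754.
E_xy < 0, so the goods are complements.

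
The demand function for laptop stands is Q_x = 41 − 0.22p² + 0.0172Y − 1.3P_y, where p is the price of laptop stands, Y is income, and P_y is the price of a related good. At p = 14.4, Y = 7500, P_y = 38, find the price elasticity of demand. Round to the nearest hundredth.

First evaluate Q_x: 41 − 0.22(14.4)² + 0.0172(7500) − 1.3(38) = 41 − 45.6192 + 129 − 49.4 = 74.9808.
∂Q_x/∂p = −2·0.22·p = -6.336, so E_p = -6.336·(14.4/74.9808) ≈ -1.22.
|E_p| > 1: demand is elastic.

-1.22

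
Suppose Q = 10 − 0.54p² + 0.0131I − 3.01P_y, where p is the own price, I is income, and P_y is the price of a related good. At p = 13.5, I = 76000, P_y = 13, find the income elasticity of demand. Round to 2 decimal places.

1.15

At the given point, Q = 10 − 0.54(13.5)² + 0.0131(76000) − 3.01(13) = 10 − 98.415 + 995.6 − 39.13 = 868.055.
∂Q/∂I = +0.0131, so E_I = 0.0131·(76000/868.055) ≈ 1.15.
E_I > 1: normal good (luxury).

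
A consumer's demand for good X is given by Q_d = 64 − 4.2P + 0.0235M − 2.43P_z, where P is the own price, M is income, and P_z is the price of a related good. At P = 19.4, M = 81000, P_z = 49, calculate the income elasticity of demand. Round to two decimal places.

First evaluate Q_d: 64 − 4.2(19.4) + 0.0235(81000) − 2.43(49) = 64 − 81.48 + 1903.5 − 119.07 = 1766.95.
∂Q_d/∂M = +0.0235, so E_I = 0.0235·(81000/1766.95) ≈ 1.08.
E_I > 1: normal good (luxury).

1.08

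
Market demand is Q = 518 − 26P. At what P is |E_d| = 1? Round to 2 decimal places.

For linear demand Q = a − bP, E = −bP/(a − bP). |E| = 1 ⇒ bP = a − bP ⇒ P = a/(2b).
P = 518/(2·26) ≈ 9.96.

9.96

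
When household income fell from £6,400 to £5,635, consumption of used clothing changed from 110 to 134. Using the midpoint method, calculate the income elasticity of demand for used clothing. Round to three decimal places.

-1.547

%ΔQ = (134 − 110)/[(110+134)/2] = 24/122 ≈ 0.1967.
%ΔI = (5,635 − 6,400)/[(6,400+5,635)/2] = -765/6017.5 ≈ -0.1271.
E_I = %ΔQ/%ΔI ≈ -1.547.
E_I < 0: inferior good.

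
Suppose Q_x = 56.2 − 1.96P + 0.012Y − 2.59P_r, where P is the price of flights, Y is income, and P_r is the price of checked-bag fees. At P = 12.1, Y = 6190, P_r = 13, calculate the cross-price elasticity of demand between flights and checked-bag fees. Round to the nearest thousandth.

First evaluate Q_x: 56.2 − 1.96(12.1) + 0.012(6190) − 2.59(13) = 56.2 − 23.716 + 74.28 − 33.67 = 73.094.
∂Q_x/∂P_r = −2.59, so E_xy = -2.59·(13/73.094) ≈ -0.461.
E_xy < 0: the goods are complements.

-0.461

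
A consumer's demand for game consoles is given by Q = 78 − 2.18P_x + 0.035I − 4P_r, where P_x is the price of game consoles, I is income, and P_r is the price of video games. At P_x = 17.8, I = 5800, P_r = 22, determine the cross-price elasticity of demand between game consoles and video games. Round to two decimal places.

-0.57

At the given point, Q = 78 − 2.18(17.8) + 0.035(5800) − 4(22) = 78 − 38.804 + 203 − 88 = 154.196.
∂Q/∂P_r = −4, so E_xy = -4·(22/154.196) ≈ -0.57.
E_xy < 0: the goods are complements.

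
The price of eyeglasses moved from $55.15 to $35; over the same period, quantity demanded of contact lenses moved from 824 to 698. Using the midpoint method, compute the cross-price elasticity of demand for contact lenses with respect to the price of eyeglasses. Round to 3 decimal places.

%ΔQ_x = (698 − 824)/[(824+698)/2] = -126/761 ≈ -0.1656.
%ΔP_y = (35 − 55.15)/[(55.15+35)/2] ≈ -0.4470.
E_xy = -0.1656/-0.4470 ≈ 0.370.
E_xy > 0, so contact lenses and eyeglasses are substitutes.

0.370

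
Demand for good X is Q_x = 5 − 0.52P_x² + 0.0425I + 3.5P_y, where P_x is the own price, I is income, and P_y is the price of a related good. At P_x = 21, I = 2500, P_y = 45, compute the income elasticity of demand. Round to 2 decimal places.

2.69

Q_x = 5 − 0.52(21)² + 0.0425(2500) + 3.5(45) = 5 − 229.32 + 106.25 + 157.5 = 39.43.
∂Q_x/∂I = +0.0425, so E_I = 0.0425·(2500/39.43) ≈ 2.69.
E_I > 1: normal good (luxury).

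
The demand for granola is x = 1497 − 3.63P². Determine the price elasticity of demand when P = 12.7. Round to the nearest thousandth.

At P = 12.7, x = 911.5173.
dx/dP = −2·3.63·P = −92.202.
Point elasticity E = (dx/dP)·(P/x) = -92.202 × 12.7/911.5173 ≈ -1.285.
|E| > 1, so demand is elastic at this price.

-1.285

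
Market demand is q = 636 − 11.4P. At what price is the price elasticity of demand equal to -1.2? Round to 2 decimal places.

30.43

Set −bP/(a − bP) = −1.2 ⇒ bP = 1.2(a − bP) ⇒ bP(1+1.2) = 1.2·a.
P = 1.2·636/(11.4·2.2) ≈ 30.43.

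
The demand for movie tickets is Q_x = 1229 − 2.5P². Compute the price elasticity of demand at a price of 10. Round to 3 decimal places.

-0.511

At P = 10, Q_x = 979.
dQ_x/dP = −2·2.5·P = −50.
Point elasticity E = (dQ_x/dP)·(P/Q_x) = -50 × 10/979 ≈ -0.511.
|E| < 1, so demand is inelastic at this price.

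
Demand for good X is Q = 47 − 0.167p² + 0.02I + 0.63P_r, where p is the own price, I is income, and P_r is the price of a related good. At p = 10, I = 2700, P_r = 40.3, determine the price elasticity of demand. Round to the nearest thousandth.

-0.304

First evaluate Q: 47 − 0.167(10)² + 0.02(2700) + 0.63(40.3) = 47 − 16.7 + 54 + 25.389 = 109.689.
∂Q/∂p = −2·0.167·p = -3.34, so E_p = -3.34·(10/109.689) ≈ -0.304.
|E_p| < 1: demand is inelastic.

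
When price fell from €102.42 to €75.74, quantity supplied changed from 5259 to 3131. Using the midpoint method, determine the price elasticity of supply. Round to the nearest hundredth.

%Δq = (3131 − 5259)/[(5259 + 3131)/2] = -2128/4195 ≈ -0.5073.
%Δp = (75.74 − 102.42)/[(102.42 + 75.74)/2] = -26.68/89.08 ≈ -0.2995.
Arc elasticity E = %Δq/%Δp ≈ -0.5073/-0.2995 ≈ 1.69.
|E| > 1: supply is elastic over this range.

1.69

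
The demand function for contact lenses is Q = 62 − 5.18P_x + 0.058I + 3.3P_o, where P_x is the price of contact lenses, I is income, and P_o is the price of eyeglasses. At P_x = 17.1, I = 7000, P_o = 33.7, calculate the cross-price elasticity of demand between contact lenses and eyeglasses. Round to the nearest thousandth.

First evaluate Q: 62 − 5.18(17.1) + 0.058(7000) + 3.3(33.7) = 62 − 88.578 + 406 + 111.21 = 490.632.
∂Q/∂P_o = +3.3, so E_xy = 3.3·(33.7/490.632) ≈ 0.227.
E_xy > 0: the goods are substitutes.

0.227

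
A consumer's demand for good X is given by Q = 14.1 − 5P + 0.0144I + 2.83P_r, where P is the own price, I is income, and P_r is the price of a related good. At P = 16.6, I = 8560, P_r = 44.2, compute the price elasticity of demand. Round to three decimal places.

First evaluate Q: 14.1 − 5(16.6) + 0.0144(8560) + 2.83(44.2) = 14.1 − 83 + 123.264 + 125.086 = 179.45.
∂Q/∂P = −5, so E_p = (−5)·(16.6/179.45) ≈ -0.463.
|E_p| < 1: demand is inelastic.

-0.463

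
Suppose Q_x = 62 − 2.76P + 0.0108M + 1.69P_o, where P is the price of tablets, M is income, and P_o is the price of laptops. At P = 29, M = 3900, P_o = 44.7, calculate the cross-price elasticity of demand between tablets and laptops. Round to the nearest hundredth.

Substituting, Q_x = 62 − 2.76(29) + 0.0108(3900) + 1.69(44.7) = 62 − 80.04 + 42.12 + 75.543 = 99.623.
∂Q_x/∂P_o = +1.69, so E_xy = 1.69·(44.7/99.623) ≈ 0.76.
E_xy > 0: the goods are substitutes.

0.76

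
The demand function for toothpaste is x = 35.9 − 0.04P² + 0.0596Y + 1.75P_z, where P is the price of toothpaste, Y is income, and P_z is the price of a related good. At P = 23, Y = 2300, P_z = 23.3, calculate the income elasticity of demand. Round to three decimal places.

Substituting, x = 35.9 − 0.04(23)² + 0.0596(2300) + 1.75(23.3) = 35.9 − 21.16 + 137.08 + 40.775 = 192.595.
∂x/∂Y = +0.0596, so E_I = 0.0596·(2300/192.595) ≈ 0.712.
E_I ∈ (0,1): normal good (necessity).

0.712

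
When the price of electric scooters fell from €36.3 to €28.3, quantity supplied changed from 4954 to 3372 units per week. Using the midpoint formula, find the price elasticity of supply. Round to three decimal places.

%Δq = (3372 − 4954)/[(4954 + 3372)/2] = -1582/4163 ≈ -0.3800.
%ΔP = (28.3 − 36.3)/[(36.3 + 28.3)/2] = -8/32.3 ≈ -0.2477.
Arc elasticity E = %Δq/%ΔP ≈ -0.3800/-0.2477 ≈ 1.534.
|E| > 1: supply is elastic over this range.

1.534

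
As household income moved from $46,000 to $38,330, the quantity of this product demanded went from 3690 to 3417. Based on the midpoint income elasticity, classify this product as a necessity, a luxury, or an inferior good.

%ΔQ = (3417 − 3690)/[(3690+3417)/2] = -273/3553.5 ≈ -0.0768.
%ΔI = (38,330 − 46,000)/[(46,000+38,330)/2] = -7670/42165 ≈ -0.1819.
E_I = %ΔQ/%ΔI ≈ 0.422.
E_I ∈ (0,1): normal good (necessity).

necessity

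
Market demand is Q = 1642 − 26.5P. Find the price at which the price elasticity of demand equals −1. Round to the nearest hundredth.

30.98

For linear demand Q = a − bP, E = −bP/(a − bP). |E| = 1 ⇒ bP = a − bP ⇒ P = a/(2b).
P = 1642/(2·26.5) ≈ 30.98.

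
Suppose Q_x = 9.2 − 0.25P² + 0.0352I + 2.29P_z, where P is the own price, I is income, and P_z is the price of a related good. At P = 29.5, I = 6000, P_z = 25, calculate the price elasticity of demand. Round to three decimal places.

-7.242

First evaluate Q_x: 9.2 − 0.25(29.5)² + 0.0352(6000) + 2.29(25) = 9.2 − 217.5625 + 211.2 + 57.25 = 60.0875.
∂Q_x/∂P = −2·0.25·P = -14.75, so E_p = -14.75·(29.5/60.0875) ≈ -7.242.
|E_p| > 1: demand is elastic.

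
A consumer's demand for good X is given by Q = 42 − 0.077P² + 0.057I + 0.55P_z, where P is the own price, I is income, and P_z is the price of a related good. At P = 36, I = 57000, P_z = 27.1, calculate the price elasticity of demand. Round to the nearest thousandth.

Substituting, Q = 42 − 0.077(36)² + 0.057(57000) + 0.55(27.1) = 42 − 99.792 + 3249 + 14.905 = 3206.113.
∂Q/∂P = −2·0.077·P = -5.544, so E_p = -5.544·(36/3206.113) ≈ -0.062.
|E_p| < 1: demand is inelastic.

-0.062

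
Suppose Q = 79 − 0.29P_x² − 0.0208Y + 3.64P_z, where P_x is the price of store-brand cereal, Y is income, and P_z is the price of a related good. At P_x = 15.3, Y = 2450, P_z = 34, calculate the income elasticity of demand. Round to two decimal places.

-0.61

Q = 79 − 0.29(15.3)² − 0.0208(2450) + 3.64(34) = 79 − 67.8861 − 50.96 + 123.76 = 83.9139.
∂Q/∂Y = −0.0208, so E_I = -0.0208·(2450/83.9139) ≈ -0.61.
E_I < 0: inferior good.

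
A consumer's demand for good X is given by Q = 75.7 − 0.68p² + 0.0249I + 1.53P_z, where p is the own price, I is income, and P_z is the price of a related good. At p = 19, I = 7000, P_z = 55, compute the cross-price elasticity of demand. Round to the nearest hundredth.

0.95

Evaluating quantity at (p, I, P_z) gives Q = 75.7 − 0.68(19)² + 0.0249(7000) + 1.53(55) = 75.7 − 245.48 + 174.3 + 84.15 = 88.67.
∂Q/∂P_z = +1.53, so E_xy = 1.53·(55/88.67) ≈ 0.95.
E_xy > 0: the goods are substitutes.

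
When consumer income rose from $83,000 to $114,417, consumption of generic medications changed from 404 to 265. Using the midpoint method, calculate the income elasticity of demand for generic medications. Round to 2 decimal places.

-1.31

%ΔQ = (265 − 404)/[(404+265)/2] = -139/334.5 ≈ -0.4155.
%ΔI = (114,417 − 83,000)/[(83,000+114,417)/2] = 31417/98708.5 ≈ 0.3183.
E_I = %ΔQ/%ΔI ≈ -1.31.
E_I < 0: inferior good.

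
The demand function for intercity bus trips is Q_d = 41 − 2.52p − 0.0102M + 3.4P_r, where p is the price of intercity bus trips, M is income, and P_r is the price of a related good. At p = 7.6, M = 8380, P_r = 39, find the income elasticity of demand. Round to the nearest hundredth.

Q_d = 41 − 2.52(7.6) − 0.0102(8380) + 3.4(39) = 41 − 19.152 − 85.476 + 132.6 = 68.972.
∂Q_d/∂M = −0.0102, so E_I = -0.0102·(8380/68.972) ≈ -1.24.
E_I < 0: inferior good.

-1.24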